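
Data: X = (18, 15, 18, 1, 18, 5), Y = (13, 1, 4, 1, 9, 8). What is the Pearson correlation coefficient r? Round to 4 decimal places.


r = sum((xi-xbar)(yi-ybar)) / sqrt(sum((xi-xbar)^2) * sum((yi-ybar)^2))
n = 6, xbar = 75/6 = 12.5, ybar = 36/6 = 6
Sxy = sum((xi-xbar)(yi-ybar)) = 74
Sxx = sum((xi-xbar)^2) = 285.5
Syy = sum((yi-ybar)^2) = 116
sqrt(Sxx*Syy) ≈ 181.983516
r = Sxy / sqrt(Sxx*Syy) = 74 / 181.983516 ≈ 0.406630

0.4066


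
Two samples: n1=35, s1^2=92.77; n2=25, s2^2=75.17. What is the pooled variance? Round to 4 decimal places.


sp^2 = ((n1-1)*s1^2 + (n2-1)*s2^2)/(n1+n2-2)
(n1-1)*s1^2 = 34 * 92.77 = 3154.18
(n2-1)*s2^2 = 24 * 75.17 = 1804.08
numerator = 3154.18 + 1804.08 = 4958.26
n1+n2-2 = 58
sp^2 = 4958.26 / 58 = 247913/2900 ≈ 85.487241

85.4872


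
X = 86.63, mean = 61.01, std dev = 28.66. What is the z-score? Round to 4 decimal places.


z = (X - mu) / sigma
X - mu = 86.63 - 61.01 = 25.62
z = 25.62 / 28.66 = 1281/1433 ≈ 0.893929

0.8939


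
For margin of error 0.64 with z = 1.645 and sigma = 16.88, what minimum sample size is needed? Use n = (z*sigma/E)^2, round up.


z*sigma/E = 1.645 * 16.88 / 0.64 = 43.386875
(z*sigma/E)^2 ≈ 1882.420922
round up: n = 1883

1883


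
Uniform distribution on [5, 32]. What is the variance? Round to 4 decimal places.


Var = (b-a)^2 / 12
(b-a)^2 = (32 - 5)^2 = 729
Var = 729/12 = 60.75

60.7500


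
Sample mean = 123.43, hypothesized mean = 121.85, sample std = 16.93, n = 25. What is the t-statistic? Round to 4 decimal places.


t = (xbar - mu0) / (s/sqrt(n))
xbar - mu0 = 123.43 - 121.85 = 1.58
sqrt(25) = 5
s/sqrt(n) = 16.93 / 5 = 3.386
t = 1.58 / 3.386 = 790/1693 ≈ 0.466627

0.4666


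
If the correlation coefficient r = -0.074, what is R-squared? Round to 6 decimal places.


R^2 = r^2 = (-0.074)^2 = 0.005476

0.005476


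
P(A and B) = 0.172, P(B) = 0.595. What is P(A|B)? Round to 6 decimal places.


P(A|B) = P(A and B) / P(B) = 0.172 / 0.595 = 172/595 ≈ 0.28907563

0.289076


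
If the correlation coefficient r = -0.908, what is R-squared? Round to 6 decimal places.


R^2 = r^2 = (-0.908)^2 = 0.824464

0.824464


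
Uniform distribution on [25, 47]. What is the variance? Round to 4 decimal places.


Var = (b-a)^2 / 12
(b-a)^2 = (47 - 25)^2 = 484
Var = 484/12 ≈ 40.333333

40.3333


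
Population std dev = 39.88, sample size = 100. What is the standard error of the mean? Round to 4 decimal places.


SE = sigma / sqrt(n)
sqrt(100) = 10
SE = 39.88 / 10 = 3.988

3.9880


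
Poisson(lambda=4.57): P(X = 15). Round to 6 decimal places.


P = e^(-lam) * lam^k / k!
e^(-4.57) ≈ 0.01035796
lam^k = 4.57^15 ≈ 7920324970.752981
k! = 15! = 1307674368000
P = 0.01035796 * 7920324970.752981 / 1307674368000 ≈ 0.000063

0.000063


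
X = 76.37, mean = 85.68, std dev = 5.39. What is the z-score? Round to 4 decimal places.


z = (X - mu) / sigma
X - mu = 76.37 - 85.68 = -9.31
z = -9.31 / 5.39 = -19/11 ≈ -1.727273

-1.7273


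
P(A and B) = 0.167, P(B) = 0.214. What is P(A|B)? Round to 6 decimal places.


P(A|B) = P(A and B) / P(B) = 0.167 / 0.214 = 167/214 ≈ 0.78037383

0.780374


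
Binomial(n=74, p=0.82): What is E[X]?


E[X] = n*p = 74 * 0.82 = 60.68

60.68


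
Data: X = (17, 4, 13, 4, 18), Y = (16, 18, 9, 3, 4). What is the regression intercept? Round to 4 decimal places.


a = ybar - b*xbar, where b = sum((xi-xbar)(yi-ybar)) / sum((xi-xbar)^2)
n = 5, xbar = 56/5 = 11.2, ybar = 50/5 = 10
Sxy = sum((xi-xbar)(yi-ybar)) = -15
Sxx = sum((xi-xbar)^2) = 186.8
b = Sxy / Sxx = -75/934 ≈ -0.080300
a = 10 - (-0.080300) * 11.2 = 5090/467 ≈ 10.899358

10.8994


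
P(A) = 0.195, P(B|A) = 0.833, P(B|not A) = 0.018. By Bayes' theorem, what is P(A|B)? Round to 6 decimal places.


P(A|B) = P(B|A)*P(A) / P(B), P(B) = P(B|A)*P(A) + P(B|not A)*P(not A)
P(B|A)*P(A) = 0.833 * 0.195 = 0.162435
P(B|not A)*P(not A) = 0.018 * 0.805 = 0.01449
P(B) = 0.162435 + 0.01449 = 0.176925
P(A|B) = 0.162435 / 0.176925 = 1547/1685 ≈ 0.91810089

0.918101


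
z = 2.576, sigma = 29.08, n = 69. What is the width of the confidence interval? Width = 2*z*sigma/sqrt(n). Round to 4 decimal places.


width = 2*z*sigma/sqrt(n)
2*z*sigma = 2 * 2.576 * 29.08 = 149.82016
sqrt(69) ≈ 8.306624
width = 149.82016 / 8.306624 ≈ 18.036228

18.0362


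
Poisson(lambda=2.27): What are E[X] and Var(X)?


E[X] = Var(X) = lambda = 2.27

2.27, 2.27


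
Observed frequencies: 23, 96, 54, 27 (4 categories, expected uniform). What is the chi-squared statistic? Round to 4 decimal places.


chi2 = sum((O-E)^2/E), E = total/4
total = 200, E = 200/4 = 50
(23 - 50)^2 / 50 = 729 / 50 = 14.58
(96 - 50)^2 / 50 = 2116 / 50 = 42.32
(54 - 50)^2 / 50 = 16 / 50 = 0.32
(27 - 50)^2 / 50 = 529 / 50 = 10.58
chi2 = 67.8

67.8000


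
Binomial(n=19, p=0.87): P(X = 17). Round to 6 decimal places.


P = C(n,k) * p^k * (1-p)^(n-k)
C(19,17) = 171
p^k = 0.87^17 ≈ 0.09371892
(1-p)^(n-k) = 0.13^2 = 0.0169
P = 171 * 0.09371892 * 0.0169 ≈ 0.270838

0.270838


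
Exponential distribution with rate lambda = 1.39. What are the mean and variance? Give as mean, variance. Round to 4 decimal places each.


mean = 1/lam, var = 1/lam^2
mean = 1 / 1.39 = 100/139 ≈ 0.719424
lam^2 = 1.39^2 = 1.9321
var = 1 / 1.9321 ≈ 0.517572

0.7194, 0.5176


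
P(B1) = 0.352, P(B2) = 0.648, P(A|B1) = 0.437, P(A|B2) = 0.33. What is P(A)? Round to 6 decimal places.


P(A) = P(A|B1)*P(B1) + P(A|B2)*P(B2)
P(A|B1)*P(B1) = 0.437 * 0.352 = 0.153824
P(A|B2)*P(B2) = 0.33 * 0.648 = 0.21384
P(A) = 0.153824 + 0.21384 = 0.367664

0.367664


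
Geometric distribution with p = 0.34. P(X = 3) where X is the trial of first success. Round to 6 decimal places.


P = (1-p)^(k-1) * p
(1-p)^(k-1) = 0.66^2 = 0.4356
P = 0.4356 * 0.34 = 0.148104

0.148104


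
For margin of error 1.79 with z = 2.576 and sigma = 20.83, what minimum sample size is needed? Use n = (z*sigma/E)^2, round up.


z*sigma/E = 2.576 * 20.83 / 1.79 ≈ 29.976581
(z*sigma/E)^2 ≈ 898.595409
round up: n = 899

899


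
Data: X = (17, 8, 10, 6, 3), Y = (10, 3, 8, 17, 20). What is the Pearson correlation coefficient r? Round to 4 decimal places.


r = sum((xi-xbar)(yi-ybar)) / sqrt(sum((xi-xbar)^2) * sum((yi-ybar)^2))
n = 5, xbar = 44/5 = 8.8, ybar = 58/5 = 11.6
Sxy = sum((xi-xbar)(yi-ybar)) = -74.4
Sxx = sum((xi-xbar)^2) = 110.8
Syy = sum((yi-ybar)^2) = 189.2
sqrt(Sxx*Syy) ≈ 144.787292
r = Sxy / sqrt(Sxx*Syy) = -74.4 / 144.787292 ≈ -0.513857

-0.5139


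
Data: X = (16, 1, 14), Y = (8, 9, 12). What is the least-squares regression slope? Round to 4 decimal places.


b = sum((xi-xbar)(yi-ybar)) / sum((xi-xbar)^2)
n = 3, xbar = 31/3 ≈ 10.333333, ybar = 29/3 ≈ 9.666667
Sxy = sum((xi-xbar)(yi-ybar)) = 16/3 ≈ 5.333333
Sxx = sum((xi-xbar)^2) = 398/3 ≈ 132.666667
b = Sxy / Sxx = 8/199 ≈ 0.040201

0.0402


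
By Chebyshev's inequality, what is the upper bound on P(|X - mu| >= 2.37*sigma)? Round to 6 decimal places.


P <= 1/k^2
k^2 = 2.37^2 = 5.6169
1/k^2 = 1 / 5.6169 ≈ 0.17803415

0.178034


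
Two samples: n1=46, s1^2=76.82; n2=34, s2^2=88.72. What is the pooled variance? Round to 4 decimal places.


sp^2 = ((n1-1)*s1^2 + (n2-1)*s2^2)/(n1+n2-2)
(n1-1)*s1^2 = 45 * 76.82 = 3456.9
(n2-1)*s2^2 = 33 * 88.72 = 2927.76
numerator = 3456.9 + 2927.76 = 6384.66
n1+n2-2 = 78
sp^2 = 6384.66 / 78 = 106411/1300 ≈ 81.854615

81.8546


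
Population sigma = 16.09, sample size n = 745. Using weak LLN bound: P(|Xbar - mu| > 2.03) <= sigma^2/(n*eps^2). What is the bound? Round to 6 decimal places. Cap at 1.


bound = min(1, sigma^2/(n*eps^2))
sigma^2 = 16.09^2 = 258.8881
n*eps^2 = 745 * 2.03^2 = 745 * 4.1209 = 3070.0705
sigma^2/(n*eps^2) = 258.8881 / 3070.0705 ≈ 0.08432643

0.084326


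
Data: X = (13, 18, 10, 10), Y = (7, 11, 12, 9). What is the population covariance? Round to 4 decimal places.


Cov = (1/n)*sum((xi-xbar)(yi-ybar))
n = 4, xbar = 51/4 = 12.75, ybar = 39/4 = 9.75
sum((xi-xbar)(yi-ybar)) = 1.75
Cov = 1.75 / 4 = 0.4375

0.4375


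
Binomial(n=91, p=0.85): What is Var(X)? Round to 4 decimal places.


Var = n*p*(1-p) = 91 * 0.85 * 0.15 = 11.6025

11.6025


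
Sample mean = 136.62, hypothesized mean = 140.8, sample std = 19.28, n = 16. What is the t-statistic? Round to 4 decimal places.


t = (xbar - mu0) / (s/sqrt(n))
xbar - mu0 = 136.62 - 140.8 = -4.18
sqrt(16) = 4
s/sqrt(n) = 19.28 / 4 = 4.82
t = -4.18 / 4.82 = -209/241 ≈ -0.867220

-0.8672


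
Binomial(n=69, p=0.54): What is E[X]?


E[X] = n*p = 69 * 0.54 = 37.26

37.26


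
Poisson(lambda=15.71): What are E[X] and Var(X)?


E[X] = Var(X) = lambda = 15.71

15.71, 15.71


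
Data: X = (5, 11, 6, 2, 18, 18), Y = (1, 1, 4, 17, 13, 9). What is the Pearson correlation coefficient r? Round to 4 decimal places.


r = sum((xi-xbar)(yi-ybar)) / sqrt(sum((xi-xbar)^2) * sum((yi-ybar)^2))
n = 6, xbar = 60/6 = 10, ybar = 45/6 = 7.5
Sxy = sum((xi-xbar)(yi-ybar)) = 20
Sxx = sum((xi-xbar)^2) = 234
Syy = sum((yi-ybar)^2) = 219.5
sqrt(Sxx*Syy) ≈ 226.634066
r = Sxy / sqrt(Sxx*Syy) = 20 / 226.634066 ≈ 0.088248

0.0882


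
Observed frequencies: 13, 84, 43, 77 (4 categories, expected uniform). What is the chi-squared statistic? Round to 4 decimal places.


chi2 = sum((O-E)^2/E), E = total/4
total = 217, E = 217/4 = 54.25
(13 - 54.25)^2 / 54.25 = 1701.5625 / 54.25 = 27225/868 ≈ 31.365207
(84 - 54.25)^2 / 54.25 = 885.0625 / 54.25 = 2023/124 ≈ 16.314516
(43 - 54.25)^2 / 54.25 = 126.5625 / 54.25 = 2025/868 ≈ 2.332949
(77 - 54.25)^2 / 54.25 = 517.5625 / 54.25 = 1183/124 ≈ 9.540323
chi2 = 12923/217 ≈ 59.552995

59.5530


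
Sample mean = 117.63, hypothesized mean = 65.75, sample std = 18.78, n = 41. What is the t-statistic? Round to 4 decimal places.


t = (xbar - mu0) / (s/sqrt(n))
xbar - mu0 = 117.63 - 65.75 = 51.88
sqrt(41) ≈ 6.40312424
s/sqrt(n) = 18.78 / 6.40312424 ≈ 2.93294325
t = 51.88 / 2.93294325 ≈ 17.688716

17.6887


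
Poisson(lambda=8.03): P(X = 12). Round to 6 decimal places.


P = e^(-lam) * lam^k / k!
e^(-8.03) ≈ 0.0003255482
lam^k = 8.03^12 ≈ 71876437474.132772
k! = 12! = 479001600
P = 0.0003255482 * 71876437474.132772 / 479001600 ≈ 0.048850

0.048850


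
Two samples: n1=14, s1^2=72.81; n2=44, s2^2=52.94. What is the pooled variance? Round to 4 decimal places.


sp^2 = ((n1-1)*s1^2 + (n2-1)*s2^2)/(n1+n2-2)
(n1-1)*s1^2 = 13 * 72.81 = 946.53
(n2-1)*s2^2 = 43 * 52.94 = 2276.42
numerator = 946.53 + 2276.42 = 3222.95
n1+n2-2 = 56
sp^2 = 3222.95 / 56 = 64459/1120 ≈ 57.552679

57.5527


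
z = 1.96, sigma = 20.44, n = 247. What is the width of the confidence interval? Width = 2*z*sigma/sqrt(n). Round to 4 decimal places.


width = 2*z*sigma/sqrt(n)
2*z*sigma = 2 * 1.96 * 20.44 = 80.1248
sqrt(247) ≈ 15.716234
width = 80.1248 / 15.716234 ≈ 5.098219

5.0982


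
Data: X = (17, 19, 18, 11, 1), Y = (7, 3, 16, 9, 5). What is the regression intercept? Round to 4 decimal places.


a = ybar - b*xbar, where b = sum((xi-xbar)(yi-ybar)) / sum((xi-xbar)^2)
n = 5, xbar = 66/5 = 13.2, ybar = 40/5 = 8
Sxy = sum((xi-xbar)(yi-ybar)) = 40
Sxx = sum((xi-xbar)^2) = 224.8
b = Sxy / Sxx = 50/281 ≈ 0.177936
a = 8 - 0.177936 * 13.2 = 1588/281 ≈ 5.651246

5.6512


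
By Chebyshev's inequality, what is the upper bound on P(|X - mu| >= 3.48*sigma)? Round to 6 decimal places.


P <= 1/k^2
k^2 = 3.48^2 = 12.1104
1/k^2 = 1 / 12.1104 = 625/7569 ≈ 0.08257366

0.082574


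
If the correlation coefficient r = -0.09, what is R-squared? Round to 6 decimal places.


R^2 = r^2 = (-0.09)^2 = 0.0081

0.008100


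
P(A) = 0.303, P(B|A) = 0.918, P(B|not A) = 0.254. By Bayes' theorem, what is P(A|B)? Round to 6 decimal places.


P(A|B) = P(B|A)*P(A) / P(B), P(B) = P(B|A)*P(A) + P(B|not A)*P(not A)
P(B|A)*P(A) = 0.918 * 0.303 = 0.278154
P(B|not A)*P(not A) = 0.254 * 0.697 = 0.177038
P(B) = 0.278154 + 0.177038 = 0.455192
P(A|B) = 0.278154 / 0.455192 ≈ 0.61106961

0.611070


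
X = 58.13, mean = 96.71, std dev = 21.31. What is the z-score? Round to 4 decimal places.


z = (X - mu) / sigma
X - mu = 58.13 - 96.71 = -38.58
z = -38.58 / 21.31 = -3858/2131 ≈ -1.810418

-1.8104


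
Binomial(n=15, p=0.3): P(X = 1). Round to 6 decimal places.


P = C(n,k) * p^k * (1-p)^(n-k)
C(15,1) = 15
p^k = 0.3^1 = 0.3
(1-p)^(n-k) = 0.7^14 ≈ 0.006782231
P = 15 * 0.3 * 0.006782231 ≈ 0.030520

0.030520


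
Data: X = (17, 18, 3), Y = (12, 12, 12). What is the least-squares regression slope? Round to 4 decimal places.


b = sum((xi-xbar)(yi-ybar)) / sum((xi-xbar)^2)
n = 3, xbar = 38/3 ≈ 12.666667, ybar = 36/3 = 12
Sxy = sum((xi-xbar)(yi-ybar)) = 0
Sxx = sum((xi-xbar)^2) = 422/3 ≈ 140.666667
b = Sxy / Sxx = 0

0.0000


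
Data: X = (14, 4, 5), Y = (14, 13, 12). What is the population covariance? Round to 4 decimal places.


Cov = (1/n)*sum((xi-xbar)(yi-ybar))
n = 3, xbar = 23/3 ≈ 7.666667, ybar = 39/3 = 13
sum((xi-xbar)(yi-ybar)) = 9
Cov = 9 / 3 = 3

3.0000


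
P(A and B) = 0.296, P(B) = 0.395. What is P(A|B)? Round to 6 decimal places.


P(A|B) = P(A and B) / P(B) = 0.296 / 0.395 = 296/395 ≈ 0.74936709

0.749367


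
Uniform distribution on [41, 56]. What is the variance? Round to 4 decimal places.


Var = (b-a)^2 / 12
(b-a)^2 = (56 - 41)^2 = 225
Var = 225/12 = 18.75

18.7500


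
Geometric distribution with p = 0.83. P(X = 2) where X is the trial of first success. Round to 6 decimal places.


P = (1-p)^(k-1) * p
(1-p)^(k-1) = 0.17^1 = 0.17
P = 0.17 * 0.83 = 0.1411

0.141100


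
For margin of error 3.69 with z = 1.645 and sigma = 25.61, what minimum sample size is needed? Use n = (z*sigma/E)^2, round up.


z*sigma/E = 1.645 * 25.61 / 3.69 ≈ 11.416924
(z*sigma/E)^2 ≈ 130.346156
round up: n = 131

131


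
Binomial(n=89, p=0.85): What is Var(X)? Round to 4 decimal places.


Var = n*p*(1-p) = 89 * 0.85 * 0.15 = 11.3475

11.3475


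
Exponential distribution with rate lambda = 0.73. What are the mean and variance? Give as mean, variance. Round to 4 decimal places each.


mean = 1/lam, var = 1/lam^2
mean = 1 / 0.73 = 100/73 ≈ 1.369863
lam^2 = 0.73^2 = 0.5329
var = 1 / 0.5329 = 10000/5329 ≈ 1.876525

1.3699, 1.8765


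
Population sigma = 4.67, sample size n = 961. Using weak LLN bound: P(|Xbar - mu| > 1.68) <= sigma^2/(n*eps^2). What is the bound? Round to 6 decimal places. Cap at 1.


bound = min(1, sigma^2/(n*eps^2))
sigma^2 = 4.67^2 = 21.8089
n*eps^2 = 961 * 1.68^2 = 961 * 2.8224 = 2712.3264
sigma^2/(n*eps^2) = 21.8089 / 2712.3264 ≈ 0.00804066

0.008041


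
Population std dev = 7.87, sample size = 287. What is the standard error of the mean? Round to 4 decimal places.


SE = sigma / sqrt(n)
sqrt(287) ≈ 16.941074
SE = 7.87 / 16.941074 ≈ 0.464551

0.4646


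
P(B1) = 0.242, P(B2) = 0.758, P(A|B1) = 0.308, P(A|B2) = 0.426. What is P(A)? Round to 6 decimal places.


P(A) = P(A|B1)*P(B1) + P(A|B2)*P(B2)
P(A|B1)*P(B1) = 0.308 * 0.242 = 0.074536
P(A|B2)*P(B2) = 0.426 * 0.758 = 0.322908
P(A) = 0.074536 + 0.322908 = 0.397444

0.397444


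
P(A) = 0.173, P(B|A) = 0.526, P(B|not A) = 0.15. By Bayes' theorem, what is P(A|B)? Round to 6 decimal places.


P(A|B) = P(B|A)*P(A) / P(B), P(B) = P(B|A)*P(A) + P(B|not A)*P(not A)
P(B|A)*P(A) = 0.526 * 0.173 = 0.090998
P(B|not A)*P(not A) = 0.15 * 0.827 = 0.12405
P(B) = 0.090998 + 0.12405 = 0.215048
P(A|B) = 0.090998 / 0.215048 ≈ 0.42315204

0.423152


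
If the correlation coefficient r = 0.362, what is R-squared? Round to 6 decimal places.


R^2 = r^2 = (0.362)^2 = 0.131044

0.131044


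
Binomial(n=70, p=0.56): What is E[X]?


E[X] = n*p = 70 * 0.56 = 39.2

39.2


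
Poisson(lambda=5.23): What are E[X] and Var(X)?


E[X] = Var(X) = lambda = 5.23

5.23, 5.23


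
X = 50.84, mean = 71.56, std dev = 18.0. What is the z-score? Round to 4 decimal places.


z = (X - mu) / sigma
X - mu = 50.84 - 71.56 = -20.72
z = -20.72 / 18.0 = -259/225 ≈ -1.151111

-1.1511


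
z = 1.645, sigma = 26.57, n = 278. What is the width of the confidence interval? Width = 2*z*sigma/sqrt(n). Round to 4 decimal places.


width = 2*z*sigma/sqrt(n)
2*z*sigma = 2 * 1.645 * 26.57 = 87.4153
sqrt(278) ≈ 16.673332
width = 87.4153 / 16.673332 ≈ 5.242821

5.2428


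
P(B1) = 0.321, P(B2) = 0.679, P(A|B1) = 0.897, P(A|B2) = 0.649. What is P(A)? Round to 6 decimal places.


P(A) = P(A|B1)*P(B1) + P(A|B2)*P(B2)
P(A|B1)*P(B1) = 0.897 * 0.321 = 0.287937
P(A|B2)*P(B2) = 0.649 * 0.679 = 0.440671
P(A) = 0.287937 + 0.440671 = 0.728608

0.728608


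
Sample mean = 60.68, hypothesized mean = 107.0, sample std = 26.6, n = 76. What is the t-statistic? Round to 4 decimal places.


t = (xbar - mu0) / (s/sqrt(n))
xbar - mu0 = 60.68 - 107.0 = -46.32
sqrt(76) ≈ 8.71779789
s/sqrt(n) = 26.6 / 8.71779789 ≈ 3.05122926
t = -46.32 / 3.05122926 ≈ -15.180767

-15.1808


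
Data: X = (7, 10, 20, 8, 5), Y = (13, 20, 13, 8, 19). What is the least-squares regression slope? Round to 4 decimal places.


b = sum((xi-xbar)(yi-ybar)) / sum((xi-xbar)^2)
n = 5, xbar = 50/5 = 10, ybar = 73/5 = 14.6
Sxy = sum((xi-xbar)(yi-ybar)) = -20
Sxx = sum((xi-xbar)^2) = 138
b = Sxy / Sxx = -10/69 ≈ -0.144928

-0.1449


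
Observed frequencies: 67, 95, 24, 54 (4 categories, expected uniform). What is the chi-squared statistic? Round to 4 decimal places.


chi2 = sum((O-E)^2/E), E = total/4
total = 240, E = 240/4 = 60
(67 - 60)^2 / 60 = 49 / 60 = 49/60 ≈ 0.816667
(95 - 60)^2 / 60 = 1225 / 60 = 245/12 ≈ 20.416667
(24 - 60)^2 / 60 = 1296 / 60 = 21.6
(54 - 60)^2 / 60 = 36 / 60 = 0.6
chi2 = 1303/30 ≈ 43.433333

43.4333


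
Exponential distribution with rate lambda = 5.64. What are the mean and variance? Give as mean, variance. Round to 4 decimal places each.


mean = 1/lam, var = 1/lam^2
mean = 1 / 5.64 = 25/141 ≈ 0.177305
lam^2 = 5.64^2 = 31.8096
var = 1 / 31.8096 ≈ 0.031437

0.1773, 0.0314


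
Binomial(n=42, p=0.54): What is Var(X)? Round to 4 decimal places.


Var = n*p*(1-p) = 42 * 0.54 * 0.46 = 10.4328

10.4328


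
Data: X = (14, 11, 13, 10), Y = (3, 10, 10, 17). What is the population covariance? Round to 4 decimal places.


Cov = (1/n)*sum((xi-xbar)(yi-ybar))
n = 4, xbar = 48/4 = 12, ybar = 40/4 = 10
sum((xi-xbar)(yi-ybar)) = -28
Cov = -28 / 4 = -7

-7.0000


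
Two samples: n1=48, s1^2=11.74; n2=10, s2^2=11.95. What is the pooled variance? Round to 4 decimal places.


sp^2 = ((n1-1)*s1^2 + (n2-1)*s2^2)/(n1+n2-2)
(n1-1)*s1^2 = 47 * 11.74 = 551.78
(n2-1)*s2^2 = 9 * 11.95 = 107.55
numerator = 551.78 + 107.55 = 659.33
n1+n2-2 = 56
sp^2 = 659.33 / 56 = 11.77375

11.7738


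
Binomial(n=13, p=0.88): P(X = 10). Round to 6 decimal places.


P = C(n,k) * p^k * (1-p)^(n-k)
C(13,10) = 286
p^k = 0.88^10 ≈ 0.2785010
(1-p)^(n-k) = 0.12^3 = 0.001728
P = 286 * 0.2785010 * 0.001728 ≈ 0.137637

0.137637


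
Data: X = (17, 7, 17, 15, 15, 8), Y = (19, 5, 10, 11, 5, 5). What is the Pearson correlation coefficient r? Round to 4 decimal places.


r = sum((xi-xbar)(yi-ybar)) / sqrt(sum((xi-xbar)^2) * sum((yi-ybar)^2))
n = 6, xbar = 79/6 ≈ 13.166667, ybar = 55/6 ≈ 9.166667
Sxy = sum((xi-xbar)(yi-ybar)) = 503/6 ≈ 83.833333
Sxx = sum((xi-xbar)^2) = 605/6 ≈ 100.833333
Syy = sum((yi-ybar)^2) = 917/6 ≈ 152.833333
sqrt(Sxx*Syy) ≈ 124.139818
r = Sxy / sqrt(Sxx*Syy) = 83.833333 / 124.139818 ≈ 0.675314

0.6753


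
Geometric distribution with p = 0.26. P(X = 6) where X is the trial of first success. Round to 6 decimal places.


P = (1-p)^(k-1) * p
(1-p)^(k-1) = 0.74^5 ≈ 0.2219007
P = 0.2219007 * 0.26 ≈ 0.05769417

0.057694


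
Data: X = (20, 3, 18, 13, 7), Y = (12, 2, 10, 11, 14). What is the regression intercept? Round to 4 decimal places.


a = ybar - b*xbar, where b = sum((xi-xbar)(yi-ybar)) / sum((xi-xbar)^2)
n = 5, xbar = 61/5 = 12.2, ybar = 49/5 = 9.8
Sxy = sum((xi-xbar)(yi-ybar)) = 69.2
Sxx = sum((xi-xbar)^2) = 206.8
b = Sxy / Sxx = 173/517 ≈ 0.334623
a = 9.8 - 0.334623 * 12.2 = 2956/517 ≈ 5.717602

5.7176


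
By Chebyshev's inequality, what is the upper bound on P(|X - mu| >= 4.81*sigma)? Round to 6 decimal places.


P <= 1/k^2
k^2 = 4.81^2 = 23.1361
1/k^2 = 1 / 23.1361 ≈ 0.04322250

0.043222


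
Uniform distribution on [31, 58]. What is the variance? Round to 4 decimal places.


Var = (b-a)^2 / 12
(b-a)^2 = (58 - 31)^2 = 729
Var = 729/12 = 60.75

60.7500


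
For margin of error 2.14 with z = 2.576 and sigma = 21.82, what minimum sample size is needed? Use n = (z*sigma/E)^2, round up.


z*sigma/E = 2.576 * 21.82 / 2.14 ≈ 26.265570
(z*sigma/E)^2 ≈ 689.880172
round up: n = 690

690


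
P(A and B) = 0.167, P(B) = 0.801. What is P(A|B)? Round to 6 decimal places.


P(A|B) = P(A and B) / P(B) = 0.167 / 0.801 = 167/801 ≈ 0.20848939

0.208489


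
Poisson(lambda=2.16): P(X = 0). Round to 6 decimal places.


P = e^(-lam) * lam^k / k!
e^(-2.16) ≈ 0.1153251
lam^k = 2.16^0 = 1
k! = 0! = 1
P = 0.1153251 * 1 / 1 ≈ 0.115325

0.115325


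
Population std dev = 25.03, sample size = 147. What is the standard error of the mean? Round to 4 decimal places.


SE = sigma / sqrt(n)
sqrt(147) ≈ 12.124356
SE = 25.03 / 12.124356 ≈ 2.064440

2.0644


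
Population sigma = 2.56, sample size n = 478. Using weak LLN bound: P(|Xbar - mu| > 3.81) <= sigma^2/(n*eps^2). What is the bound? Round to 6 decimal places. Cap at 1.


bound = min(1, sigma^2/(n*eps^2))
sigma^2 = 2.56^2 = 6.5536
n*eps^2 = 478 * 3.81^2 = 478 * 14.5161 = 6938.6958
sigma^2/(n*eps^2) = 6.5536 / 6938.6958 ≈ 0.00094450

0.000945


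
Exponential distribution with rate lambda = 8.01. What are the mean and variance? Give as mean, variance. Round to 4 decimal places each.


mean = 1/lam, var = 1/lam^2
mean = 1 / 8.01 = 100/801 ≈ 0.124844
lam^2 = 8.01^2 = 64.1601
var = 1 / 64.1601 ≈ 0.015586

0.1248, 0.0156


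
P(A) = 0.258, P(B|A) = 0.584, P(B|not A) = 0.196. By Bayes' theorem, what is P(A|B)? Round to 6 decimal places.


P(A|B) = P(B|A)*P(A) / P(B), P(B) = P(B|A)*P(A) + P(B|not A)*P(not A)
P(B|A)*P(A) = 0.584 * 0.258 = 0.150672
P(B|not A)*P(not A) = 0.196 * 0.742 = 0.145432
P(B) = 0.150672 + 0.145432 = 0.296104
P(A|B) = 0.150672 / 0.296104 ≈ 0.50884824

0.508848


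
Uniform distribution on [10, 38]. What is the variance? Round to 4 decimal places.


Var = (b-a)^2 / 12
(b-a)^2 = (38 - 10)^2 = 784
Var = 784/12 ≈ 65.333333

65.3333


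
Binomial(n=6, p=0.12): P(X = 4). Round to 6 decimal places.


P = C(n,k) * p^k * (1-p)^(n-k)
C(6,4) = 15
p^k = 0.12^4 = 0.00020736
(1-p)^(n-k) = 0.88^2 = 0.7744
P = 15 * 0.00020736 * 0.7744 ≈ 0.002409

0.002409


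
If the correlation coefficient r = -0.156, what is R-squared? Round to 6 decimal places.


R^2 = r^2 = (-0.156)^2 = 0.024336

0.024336


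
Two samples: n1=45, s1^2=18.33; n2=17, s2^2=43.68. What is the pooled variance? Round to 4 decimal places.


sp^2 = ((n1-1)*s1^2 + (n2-1)*s2^2)/(n1+n2-2)
(n1-1)*s1^2 = 44 * 18.33 = 806.52
(n2-1)*s2^2 = 16 * 43.68 = 698.88
numerator = 806.52 + 698.88 = 1505.4
n1+n2-2 = 60
sp^2 = 1505.4 / 60 = 25.09

25.0900


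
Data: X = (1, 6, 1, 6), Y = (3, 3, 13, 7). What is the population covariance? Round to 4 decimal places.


Cov = (1/n)*sum((xi-xbar)(yi-ybar))
n = 4, xbar = 14/4 = 3.5, ybar = 26/4 = 6.5
sum((xi-xbar)(yi-ybar)) = -15
Cov = -15 / 4 = -3.75

-3.7500


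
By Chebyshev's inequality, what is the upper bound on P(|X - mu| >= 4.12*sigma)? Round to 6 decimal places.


P <= 1/k^2
k^2 = 4.12^2 = 16.9744
1/k^2 = 1 / 16.9744 ≈ 0.05891224

0.058912


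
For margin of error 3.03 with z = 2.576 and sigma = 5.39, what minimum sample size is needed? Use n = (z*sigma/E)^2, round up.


z*sigma/E = 2.576 * 5.39 / 3.03 ≈ 4.582389
(z*sigma/E)^2 ≈ 20.998293
round up: n = 21

21


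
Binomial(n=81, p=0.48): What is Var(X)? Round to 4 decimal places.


Var = n*p*(1-p) = 81 * 0.48 * 0.52 = 20.2176

20.2176


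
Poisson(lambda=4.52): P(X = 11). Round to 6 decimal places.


P = e^(-lam) * lam^k / k!
e^(-4.52) ≈ 0.01088902
lam^k = 4.52^11 ≈ 16088767.767457
k! = 11! = 39916800
P = 0.01088902 * 16088767.767457 / 39916800 ≈ 0.004389

0.004389


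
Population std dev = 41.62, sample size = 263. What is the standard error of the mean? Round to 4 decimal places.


SE = sigma / sqrt(n)
sqrt(263) ≈ 16.217275
SE = 41.62 / 16.217275 ≈ 2.566399

2.5664


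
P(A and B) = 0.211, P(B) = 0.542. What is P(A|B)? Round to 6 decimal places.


P(A|B) = P(A and B) / P(B) = 0.211 / 0.542 = 211/542 ≈ 0.38929889

0.389299


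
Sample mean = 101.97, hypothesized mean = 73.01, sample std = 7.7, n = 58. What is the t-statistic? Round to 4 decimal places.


t = (xbar - mu0) / (s/sqrt(n))
xbar - mu0 = 101.97 - 73.01 = 28.96
sqrt(58) ≈ 7.61577311
s/sqrt(n) = 7.7 / 7.61577311 ≈ 1.01105953
t = 28.96 / 1.01105953 ≈ 28.643219

28.6432


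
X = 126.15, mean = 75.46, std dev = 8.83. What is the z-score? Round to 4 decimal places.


z = (X - mu) / sigma
X - mu = 126.15 - 75.46 = 50.69
z = 50.69 / 8.83 = 5069/883 ≈ 5.740657

5.7407


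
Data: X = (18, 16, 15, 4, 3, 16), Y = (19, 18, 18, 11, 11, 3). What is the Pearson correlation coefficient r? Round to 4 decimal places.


r = sum((xi-xbar)(yi-ybar)) / sqrt(sum((xi-xbar)^2) * sum((yi-ybar)^2))
n = 6, xbar = 72/6 = 12, ybar = 80/6 = 40/3 ≈ 13.333333
Sxy = sum((xi-xbar)(yi-ybar)) = 65
Sxx = sum((xi-xbar)^2) = 222
Syy = sum((yi-ybar)^2) = 580/3 ≈ 193.333333
sqrt(Sxx*Syy) ≈ 207.171427
r = Sxy / sqrt(Sxx*Syy) = 65 / 207.171427 ≈ 0.313750

0.3137


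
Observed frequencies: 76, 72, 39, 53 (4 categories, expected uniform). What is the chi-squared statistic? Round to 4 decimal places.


chi2 = sum((O-E)^2/E), E = total/4
total = 240, E = 240/4 = 60
(76 - 60)^2 / 60 = 256 / 60 = 64/15 ≈ 4.266667
(72 - 60)^2 / 60 = 144 / 60 = 2.4
(39 - 60)^2 / 60 = 441 / 60 = 7.35
(53 - 60)^2 / 60 = 49 / 60 = 49/60 ≈ 0.816667
chi2 = 89/6 ≈ 14.833333

14.8333


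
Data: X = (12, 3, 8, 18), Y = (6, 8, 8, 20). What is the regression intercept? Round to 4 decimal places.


a = ybar - b*xbar, where b = sum((xi-xbar)(yi-ybar)) / sum((xi-xbar)^2)
n = 4, xbar = 41/4 = 10.25, ybar = 42/4 = 10.5
Sxy = sum((xi-xbar)(yi-ybar)) = 89.5
Sxx = sum((xi-xbar)^2) = 120.75
b = Sxy / Sxx = 358/483 ≈ 0.741201
a = 10.5 - 0.741201 * 10.25 = 1402/483 ≈ 2.902692

2.9027


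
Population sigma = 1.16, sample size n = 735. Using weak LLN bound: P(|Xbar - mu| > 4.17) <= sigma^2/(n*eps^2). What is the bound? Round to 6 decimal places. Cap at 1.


bound = min(1, sigma^2/(n*eps^2))
sigma^2 = 1.16^2 = 1.3456
n*eps^2 = 735 * 4.17^2 = 735 * 17.3889 = 12780.8415
sigma^2/(n*eps^2) = 1.3456 / 12780.8415 ≈ 0.00010528

0.000105


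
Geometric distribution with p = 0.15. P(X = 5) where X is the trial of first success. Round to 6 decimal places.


P = (1-p)^(k-1) * p
(1-p)^(k-1) = 0.85^4 ≈ 0.5220063
P = 0.5220063 * 0.15 ≈ 0.07830094

0.078301


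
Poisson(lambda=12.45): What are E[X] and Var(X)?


E[X] = Var(X) = lambda = 12.45

12.45, 12.45


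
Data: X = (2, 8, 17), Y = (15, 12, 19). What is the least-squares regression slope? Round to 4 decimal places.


b = sum((xi-xbar)(yi-ybar)) / sum((xi-xbar)^2)
n = 3, xbar = 27/3 = 9, ybar = 46/3 ≈ 15.333333
Sxy = sum((xi-xbar)(yi-ybar)) = 35
Sxx = sum((xi-xbar)^2) = 114
b = Sxy / Sxx = 35/114 ≈ 0.307018

0.3070


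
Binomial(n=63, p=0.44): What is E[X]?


E[X] = n*p = 63 * 0.44 = 27.72

27.72


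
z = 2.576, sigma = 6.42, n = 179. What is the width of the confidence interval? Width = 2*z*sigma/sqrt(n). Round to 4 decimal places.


width = 2*z*sigma/sqrt(n)
2*z*sigma = 2 * 2.576 * 6.42 = 33.07584
sqrt(179) ≈ 13.379088
width = 33.07584 / 13.379088 ≈ 2.472204

2.4722


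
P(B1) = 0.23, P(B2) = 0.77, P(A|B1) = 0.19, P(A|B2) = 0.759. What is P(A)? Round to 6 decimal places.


P(A) = P(A|B1)*P(B1) + P(A|B2)*P(B2)
P(A|B1)*P(B1) = 0.19 * 0.23 = 0.0437
P(A|B2)*P(B2) = 0.759 * 0.77 = 0.58443
P(A) = 0.0437 + 0.58443 = 0.62813

0.628130


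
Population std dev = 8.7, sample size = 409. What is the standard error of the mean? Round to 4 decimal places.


SE = sigma / sqrt(n)
sqrt(409) ≈ 20.223748
SE = 8.7 / 20.223748 ≈ 0.430187

0.4302


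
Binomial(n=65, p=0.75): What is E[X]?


E[X] = n*p = 65 * 0.75 = 48.75

48.75


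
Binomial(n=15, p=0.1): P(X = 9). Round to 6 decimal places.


P = C(n,k) * p^k * (1-p)^(n-k)
C(15,9) = 5005
p^k = 0.1^9 = 0.000000001
(1-p)^(n-k) = 0.9^6 = 0.531441
P = 5005 * 0.000000001 * 0.531441 ≈ 0.000003

0.000003


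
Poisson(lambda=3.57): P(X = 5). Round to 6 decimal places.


P = e^(-lam) * lam^k / k!
e^(-3.57) ≈ 0.02815585
lam^k = 3.57^5 ≈ 579.883939
k! = 5! = 120
P = 0.02815585 * 579.883939 / 120 ≈ 0.136059

0.136059


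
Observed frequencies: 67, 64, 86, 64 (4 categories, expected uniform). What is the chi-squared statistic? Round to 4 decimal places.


chi2 = sum((O-E)^2/E), E = total/4
total = 281, E = 281/4 = 70.25
(67 - 70.25)^2 / 70.25 = 10.5625 / 70.25 = 169/1124 ≈ 0.150356
(64 - 70.25)^2 / 70.25 = 39.0625 / 70.25 = 625/1124 ≈ 0.556050
(86 - 70.25)^2 / 70.25 = 248.0625 / 70.25 = 3969/1124 ≈ 3.531139
(64 - 70.25)^2 / 70.25 = 39.0625 / 70.25 = 625/1124 ≈ 0.556050
chi2 = 1347/281 ≈ 4.793594

4.7936


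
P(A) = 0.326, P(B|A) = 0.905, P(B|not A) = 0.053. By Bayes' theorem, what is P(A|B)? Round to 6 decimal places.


P(A|B) = P(B|A)*P(A) / P(B), P(B) = P(B|A)*P(A) + P(B|not A)*P(not A)
P(B|A)*P(A) = 0.905 * 0.326 = 0.29503
P(B|not A)*P(not A) = 0.053 * 0.674 = 0.035722
P(B) = 0.29503 + 0.035722 = 0.330752
P(A|B) = 0.29503 / 0.330752 ≈ 0.89199763

0.891998


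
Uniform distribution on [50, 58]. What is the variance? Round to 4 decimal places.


Var = (b-a)^2 / 12
(b-a)^2 = (58 - 50)^2 = 64
Var = 64/12 ≈ 5.333333

5.3333


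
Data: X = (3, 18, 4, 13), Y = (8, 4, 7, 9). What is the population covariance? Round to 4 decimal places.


Cov = (1/n)*sum((xi-xbar)(yi-ybar))
n = 4, xbar = 38/4 = 9.5, ybar = 28/4 = 7
sum((xi-xbar)(yi-ybar)) = -25
Cov = -25 / 4 = -6.25

-6.2500


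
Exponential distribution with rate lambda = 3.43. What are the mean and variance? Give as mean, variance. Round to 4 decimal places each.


mean = 1/lam, var = 1/lam^2
mean = 1 / 3.43 = 100/343 ≈ 0.291545
lam^2 = 3.43^2 = 11.7649
var = 1 / 11.7649 ≈ 0.084999

0.2915, 0.0850


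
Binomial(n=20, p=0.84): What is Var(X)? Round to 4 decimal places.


Var = n*p*(1-p) = 20 * 0.84 * 0.16 = 2.688

2.6880


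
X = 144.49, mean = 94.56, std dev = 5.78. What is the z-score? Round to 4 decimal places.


z = (X - mu) / sigma
X - mu = 144.49 - 94.56 = 49.93
z = 49.93 / 5.78 = 4993/578 ≈ 8.638408

8.6384


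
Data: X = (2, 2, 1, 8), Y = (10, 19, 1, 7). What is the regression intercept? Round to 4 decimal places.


a = ybar - b*xbar, where b = sum((xi-xbar)(yi-ybar)) / sum((xi-xbar)^2)
n = 4, xbar = 13/4 = 3.25, ybar = 37/4 = 9.25
Sxy = sum((xi-xbar)(yi-ybar)) = -5.25
Sxx = sum((xi-xbar)^2) = 30.75
b = Sxy / Sxx = -7/41 ≈ -0.170732
a = 9.25 - (-0.170732) * 3.25 = 402/41 ≈ 9.804878

9.8049


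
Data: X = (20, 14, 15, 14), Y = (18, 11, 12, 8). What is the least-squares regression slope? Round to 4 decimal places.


b = sum((xi-xbar)(yi-ybar)) / sum((xi-xbar)^2)
n = 4, xbar = 63/4 = 15.75, ybar = 49/4 = 12.25
Sxy = sum((xi-xbar)(yi-ybar)) = 34.25
Sxx = sum((xi-xbar)^2) = 24.75
b = Sxy / Sxx = 137/99 ≈ 1.383838

1.3838


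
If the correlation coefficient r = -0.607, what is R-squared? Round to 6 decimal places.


R^2 = r^2 = (-0.607)^2 = 0.368449

0.368449


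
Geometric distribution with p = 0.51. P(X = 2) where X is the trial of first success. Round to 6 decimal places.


P = (1-p)^(k-1) * p
(1-p)^(k-1) = 0.49^1 = 0.49
P = 0.49 * 0.51 = 0.2499

0.249900


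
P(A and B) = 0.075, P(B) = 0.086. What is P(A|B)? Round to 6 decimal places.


P(A|B) = P(A and B) / P(B) = 0.075 / 0.086 = 75/86 ≈ 0.87209302

0.872093


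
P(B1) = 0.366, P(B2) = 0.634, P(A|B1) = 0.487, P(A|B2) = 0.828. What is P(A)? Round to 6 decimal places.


P(A) = P(A|B1)*P(B1) + P(A|B2)*P(B2)
P(A|B1)*P(B1) = 0.487 * 0.366 = 0.178242
P(A|B2)*P(B2) = 0.828 * 0.634 = 0.524952
P(A) = 0.178242 + 0.524952 = 0.703194

0.703194


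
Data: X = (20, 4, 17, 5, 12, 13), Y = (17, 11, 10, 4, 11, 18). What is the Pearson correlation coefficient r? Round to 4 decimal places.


r = sum((xi-xbar)(yi-ybar)) / sqrt(sum((xi-xbar)^2) * sum((yi-ybar)^2))
n = 6, xbar = 71/6 ≈ 11.833333, ybar = 71/6 ≈ 11.833333
Sxy = sum((xi-xbar)(yi-ybar)) = 599/6 ≈ 99.833333
Sxx = sum((xi-xbar)^2) = 1217/6 ≈ 202.833333
Syy = sum((yi-ybar)^2) = 785/6 ≈ 130.833333
sqrt(Sxx*Syy) ≈ 162.902919
r = Sxy / sqrt(Sxx*Syy) = 99.833333 / 162.902919 ≈ 0.612839

0.6128


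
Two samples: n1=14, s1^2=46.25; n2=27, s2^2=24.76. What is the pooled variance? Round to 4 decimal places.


sp^2 = ((n1-1)*s1^2 + (n2-1)*s2^2)/(n1+n2-2)
(n1-1)*s1^2 = 13 * 46.25 = 601.25
(n2-1)*s2^2 = 26 * 24.76 = 643.76
numerator = 601.25 + 643.76 = 1245.01
n1+n2-2 = 39
sp^2 = 1245.01 / 39 = 9577/300 ≈ 31.923333

31.9233


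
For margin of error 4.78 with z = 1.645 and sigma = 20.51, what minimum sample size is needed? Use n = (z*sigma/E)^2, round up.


z*sigma/E = 1.645 * 20.51 / 4.78 ≈ 7.058358
(z*sigma/E)^2 ≈ 49.820414
round up: n = 50

50


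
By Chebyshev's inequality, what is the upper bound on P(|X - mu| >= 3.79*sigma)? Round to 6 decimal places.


P <= 1/k^2
k^2 = 3.79^2 = 14.3641
1/k^2 = 1 / 14.3641 ≈ 0.06961801

0.069618


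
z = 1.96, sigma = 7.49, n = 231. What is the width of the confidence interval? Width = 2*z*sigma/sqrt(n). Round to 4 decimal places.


width = 2*z*sigma/sqrt(n)
2*z*sigma = 2 * 1.96 * 7.49 = 29.3608
sqrt(231) ≈ 15.198684
width = 29.3608 / 15.198684 ≈ 1.931799

1.9318


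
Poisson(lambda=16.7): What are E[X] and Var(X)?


E[X] = Var(X) = lambda = 16.7

16.7, 16.7


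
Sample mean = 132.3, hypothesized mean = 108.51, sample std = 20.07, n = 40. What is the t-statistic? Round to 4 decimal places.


t = (xbar - mu0) / (s/sqrt(n))
xbar - mu0 = 132.3 - 108.51 = 23.79
sqrt(40) ≈ 6.32455532
s/sqrt(n) = 20.07 / 6.32455532 ≈ 3.17334563
t = 23.79 / 3.17334563 ≈ 7.496820

7.4968


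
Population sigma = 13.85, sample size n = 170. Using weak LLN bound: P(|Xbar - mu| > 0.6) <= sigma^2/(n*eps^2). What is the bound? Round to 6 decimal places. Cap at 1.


bound = min(1, sigma^2/(n*eps^2))
sigma^2 = 13.85^2 = 191.8225
n*eps^2 = 170 * 0.6^2 = 170 * 0.36 = 61.2
sigma^2/(n*eps^2) = 191.8225 / 61.2 ≈ 3.13435458
this exceeds 1, so the bound is capped at 1

1.000000


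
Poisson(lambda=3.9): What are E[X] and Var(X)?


E[X] = Var(X) = lambda = 3.9

3.9, 3.9


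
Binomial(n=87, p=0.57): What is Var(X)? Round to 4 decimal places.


Var = n*p*(1-p) = 87 * 0.57 * 0.43 = 21.3237

21.3237


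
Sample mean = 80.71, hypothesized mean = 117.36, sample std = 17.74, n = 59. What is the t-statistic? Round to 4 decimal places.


t = (xbar - mu0) / (s/sqrt(n))
xbar - mu0 = 80.71 - 117.36 = -36.65
sqrt(59) ≈ 7.68114575
s/sqrt(n) = 17.74 / 7.68114575 ≈ 2.30955128
t = -36.65 / 2.30955128 ≈ -15.868883

-15.8689


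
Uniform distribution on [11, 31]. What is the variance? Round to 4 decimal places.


Var = (b-a)^2 / 12
(b-a)^2 = (31 - 11)^2 = 400
Var = 400/12 ≈ 33.333333

33.3333


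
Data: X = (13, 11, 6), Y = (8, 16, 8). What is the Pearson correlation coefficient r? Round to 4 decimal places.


r = sum((xi-xbar)(yi-ybar)) / sqrt(sum((xi-xbar)^2) * sum((yi-ybar)^2))
n = 3, xbar = 30/3 = 10, ybar = 32/3 ≈ 10.666667
Sxy = sum((xi-xbar)(yi-ybar)) = 8
Sxx = sum((xi-xbar)^2) = 26
Syy = sum((yi-ybar)^2) = 128/3 ≈ 42.666667
sqrt(Sxx*Syy) ≈ 33.306656
r = Sxy / sqrt(Sxx*Syy) = 8 / 33.306656 ≈ 0.240192

0.2402


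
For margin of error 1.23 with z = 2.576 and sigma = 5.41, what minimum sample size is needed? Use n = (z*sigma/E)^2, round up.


z*sigma/E = 2.576 * 5.41 / 1.23 ≈ 11.330211
(z*sigma/E)^2 ≈ 128.373690
round up: n = 129

129


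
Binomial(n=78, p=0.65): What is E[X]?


E[X] = n*p = 78 * 0.65 = 50.7

50.7


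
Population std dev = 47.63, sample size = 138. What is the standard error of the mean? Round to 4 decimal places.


SE = sigma / sqrt(n)
sqrt(138) ≈ 11.747340
SE = 47.63 / 11.747340 ≈ 4.054535

4.0545


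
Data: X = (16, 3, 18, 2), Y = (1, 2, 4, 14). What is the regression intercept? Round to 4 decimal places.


a = ybar - b*xbar, where b = sum((xi-xbar)(yi-ybar)) / sum((xi-xbar)^2)
n = 4, xbar = 39/4 = 9.75, ybar = 21/4 = 5.25
Sxy = sum((xi-xbar)(yi-ybar)) = -82.75
Sxx = sum((xi-xbar)^2) = 212.75
b = Sxy / Sxx = -331/851 ≈ -0.388954
a = 5.25 - (-0.388954) * 9.75 = 7695/851 ≈ 9.042303

9.0423


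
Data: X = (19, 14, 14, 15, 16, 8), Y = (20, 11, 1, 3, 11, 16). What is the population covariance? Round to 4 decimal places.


Cov = (1/n)*sum((xi-xbar)(yi-ybar))
n = 6, xbar = 86/6 = 43/3 ≈ 14.333333, ybar = 62/6 = 31/3 ≈ 10.333333
sum((xi-xbar)(yi-ybar)) = 25/3 ≈ 8.333333
Cov = 8.333333 / 6 = 25/18 ≈ 1.388889

1.3889


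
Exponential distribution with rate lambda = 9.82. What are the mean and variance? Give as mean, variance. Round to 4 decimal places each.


mean = 1/lam, var = 1/lam^2
mean = 1 / 9.82 = 50/491 ≈ 0.101833
lam^2 = 9.82^2 = 96.4324
var = 1 / 96.4324 ≈ 0.010370

0.1018, 0.0104


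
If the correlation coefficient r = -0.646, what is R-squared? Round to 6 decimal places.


R^2 = r^2 = (-0.646)^2 = 0.417316

0.417316


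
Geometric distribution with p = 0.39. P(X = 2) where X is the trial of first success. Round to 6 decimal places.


P = (1-p)^(k-1) * p
(1-p)^(k-1) = 0.61^1 = 0.61
P = 0.61 * 0.39 = 0.2379

0.237900


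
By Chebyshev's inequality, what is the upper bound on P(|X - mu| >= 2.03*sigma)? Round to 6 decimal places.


P <= 1/k^2
k^2 = 2.03^2 = 4.1209
1/k^2 = 1 / 4.1209 ≈ 0.24266544

0.242665


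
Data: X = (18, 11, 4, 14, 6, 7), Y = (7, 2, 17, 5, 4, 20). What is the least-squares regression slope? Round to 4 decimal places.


b = sum((xi-xbar)(yi-ybar)) / sum((xi-xbar)^2)
n = 6, xbar = 60/6 = 10, ybar = 55/6 ≈ 9.166667
Sxy = sum((xi-xbar)(yi-ybar)) = -100
Sxx = sum((xi-xbar)^2) = 142
b = Sxy / Sxx = -50/71 ≈ -0.704225

-0.7042


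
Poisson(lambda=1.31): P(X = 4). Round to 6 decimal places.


P = e^(-lam) * lam^k / k!
e^(-1.31) ≈ 0.2698201
lam^k = 1.31^4 ≈ 2.944999
k! = 4! = 24
P = 0.2698201 * 2.944999 / 24 ≈ 0.033109

0.033109


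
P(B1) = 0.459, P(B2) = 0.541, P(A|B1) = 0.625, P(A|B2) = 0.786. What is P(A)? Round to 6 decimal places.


P(A) = P(A|B1)*P(B1) + P(A|B2)*P(B2)
P(A|B1)*P(B1) = 0.625 * 0.459 = 0.286875
P(A|B2)*P(B2) = 0.786 * 0.541 = 0.425226
P(A) = 0.286875 + 0.425226 = 0.712101

0.712101


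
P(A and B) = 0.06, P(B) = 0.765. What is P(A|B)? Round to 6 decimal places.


P(A|B) = P(A and B) / P(B) = 0.06 / 0.765 = 4/51 ≈ 0.07843137

0.078431


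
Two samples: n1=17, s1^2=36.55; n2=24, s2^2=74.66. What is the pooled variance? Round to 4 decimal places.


sp^2 = ((n1-1)*s1^2 + (n2-1)*s2^2)/(n1+n2-2)
(n1-1)*s1^2 = 16 * 36.55 = 584.8
(n2-1)*s2^2 = 23 * 74.66 = 1717.18
numerator = 584.8 + 1717.18 = 2301.98
n1+n2-2 = 39
sp^2 = 2301.98 / 39 = 115099/1950 ≈ 59.025128

59.0251


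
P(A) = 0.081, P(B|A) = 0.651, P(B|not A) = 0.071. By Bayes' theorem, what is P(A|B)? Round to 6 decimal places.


P(A|B) = P(B|A)*P(A) / P(B), P(B) = P(B|A)*P(A) + P(B|not A)*P(not A)
P(B|A)*P(A) = 0.651 * 0.081 = 0.052731
P(B|not A)*P(not A) = 0.071 * 0.919 = 0.065249
P(B) = 0.052731 + 0.065249 = 0.11798
P(A|B) = 0.052731 / 0.11798 ≈ 0.44694864

0.446949


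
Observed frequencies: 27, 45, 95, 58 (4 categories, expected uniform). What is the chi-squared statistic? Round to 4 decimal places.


chi2 = sum((O-E)^2/E), E = total/4
total = 225, E = 225/4 = 56.25
(27 - 56.25)^2 / 56.25 = 855.5625 / 56.25 = 15.21
(45 - 56.25)^2 / 56.25 = 126.5625 / 56.25 = 2.25
(95 - 56.25)^2 / 56.25 = 1501.5625 / 56.25 = 961/36 ≈ 26.694444
(58 - 56.25)^2 / 56.25 = 3.0625 / 56.25 = 49/900 ≈ 0.054444
chi2 = 9947/225 ≈ 44.208889

44.2089
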